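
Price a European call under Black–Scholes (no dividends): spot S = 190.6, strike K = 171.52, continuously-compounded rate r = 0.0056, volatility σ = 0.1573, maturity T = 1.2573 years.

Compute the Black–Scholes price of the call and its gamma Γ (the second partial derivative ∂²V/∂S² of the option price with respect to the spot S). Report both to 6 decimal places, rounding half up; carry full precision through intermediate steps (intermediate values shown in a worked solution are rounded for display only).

price = 25.309871
Γ = 0.009117

σ√T = 0.1573·√1.2573 = 0.176380
d₁ = (ln(S/K) + (r+σ²/2)T) / (σ√T) = (ln(190.6/171.52) + (0.0056+0.1573²/2)·1.2573) / 0.176380 = (0.105477 + 0.022596) / 0.176380 = 0.726121
d₂ = d₁ − σ√T = 0.726121 − 0.176380 = 0.549741
e^{−rT} = e^{−0.0056·1.2573} = 0.992984
N(d₁) = 0.766118,  N(d₂) = 0.708752
Call price V = S·N(d₁) − K·e^{−rT}·N(d₂) = 146.022028 − 120.712157 = 25.309871
φ(d₁) = (1/√(2π))·e^{−d₁²/2} = 0.306492
Γ = φ(d₁) / (S·σ·√T) = 0.009117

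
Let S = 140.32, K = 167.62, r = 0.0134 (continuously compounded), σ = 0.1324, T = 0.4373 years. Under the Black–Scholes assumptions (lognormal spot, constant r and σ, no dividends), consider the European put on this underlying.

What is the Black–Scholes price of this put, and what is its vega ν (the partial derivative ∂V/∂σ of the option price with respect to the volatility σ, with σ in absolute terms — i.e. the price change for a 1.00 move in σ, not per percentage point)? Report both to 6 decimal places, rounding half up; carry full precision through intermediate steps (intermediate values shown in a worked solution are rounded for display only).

σ√T = 0.1324·√0.4373 = 0.087554
d₁ = (ln(S/K) + (r+σ²/2)T) / (σ√T) = (ln(140.32/167.62) + (0.0134+0.1324²/2)·0.4373) / 0.087554 = (-0.177774 + 0.009693) / 0.087554 = -1.919737
d₂ = d₁ − σ√T = -1.919737 − 0.087554 = -2.007291
e^{−rT} = e^{−0.0134·0.4373} = 0.994157
N(−d₁) = 0.972554,  N(−d₂) = 0.977641
Put price V = K·e^{−rT}·N(−d₂) − S·N(−d₁) = 162.914673 − 136.468834 = 26.445838
φ(d₁) = (1/√(2π))·e^{−d₁²/2} = 0.063189
ν = S·φ(d₁)·√T = 5.863372

price = 26.445838
ν = 5.863372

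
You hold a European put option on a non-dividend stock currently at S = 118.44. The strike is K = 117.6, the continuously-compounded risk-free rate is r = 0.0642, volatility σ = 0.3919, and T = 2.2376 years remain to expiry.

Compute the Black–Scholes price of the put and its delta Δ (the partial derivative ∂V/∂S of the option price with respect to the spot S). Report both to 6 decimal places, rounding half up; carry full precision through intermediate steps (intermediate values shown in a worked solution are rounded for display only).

σ√T = 0.3919·√2.2376 = 0.586228
d₁ = (ln(S/K) + (r+σ²/2)T) / (σ√T) = (ln(118.44/117.6) + (0.0642+0.3919²/2)·2.2376) / 0.586228 = (0.007117 + 0.315486) / 0.586228 = 0.550303
d₂ = d₁ − σ√T = 0.550303 − 0.586228 = -0.035925
e^{−rT} = e^{−0.0642·2.2376} = 0.866187
N(−d₁) = 0.291056,  N(−d₂) = 0.514329
Put price V = K·e^{−rT}·N(−d₂) − S·N(−d₁) = 52.391416 − 34.472648 = 17.918768
Δ = −N(−d₁) = -0.291056

price = 17.918768
Δ = -0.291056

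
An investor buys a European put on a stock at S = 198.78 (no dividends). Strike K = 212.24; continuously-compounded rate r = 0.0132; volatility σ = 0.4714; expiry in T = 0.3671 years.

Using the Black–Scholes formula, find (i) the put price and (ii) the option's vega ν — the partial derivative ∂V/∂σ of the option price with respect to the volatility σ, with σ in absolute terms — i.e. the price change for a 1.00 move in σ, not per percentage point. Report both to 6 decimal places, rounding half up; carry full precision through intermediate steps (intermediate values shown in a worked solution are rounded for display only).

σ√T = 0.4714·√0.3671 = 0.285615
d₁ = (ln(S/K) + (r+σ²/2)T) / (σ√T) = (ln(198.78/212.24) + (0.0132+0.4714²/2)·0.3671) / 0.285615 = (-0.065519 + 0.045634) / 0.285615 = -0.069622
d₂ = d₁ − σ√T = -0.069622 − 0.285615 = -0.355238
e^{−rT} = e^{−0.0132·0.3671} = 0.995166
N(−d₁) = 0.527753,  N(−d₂) = 0.638794
Put price V = K·e^{−rT}·N(−d₂) − S·N(−d₁) = 134.922312 − 104.906710 = 30.015602
φ(d₁) = (1/√(2π))·e^{−d₁²/2} = 0.397977
ν = S·φ(d₁)·√T = 47.931650

price = 30.015602
ν = 47.931650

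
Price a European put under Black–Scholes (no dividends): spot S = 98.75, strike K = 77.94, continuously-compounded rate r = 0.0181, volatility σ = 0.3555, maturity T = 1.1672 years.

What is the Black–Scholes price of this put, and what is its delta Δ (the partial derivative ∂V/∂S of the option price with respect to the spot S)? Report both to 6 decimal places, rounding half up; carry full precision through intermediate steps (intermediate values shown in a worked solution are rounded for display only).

σ√T = 0.3555·√1.1672 = 0.384072
d₁ = (ln(S/K) + (r+σ²/2)T) / (σ√T) = (ln(98.75/77.94) + (0.0181+0.3555²/2)·1.1672) / 0.384072 = (0.236652 + 0.094882) / 0.384072 = 0.863209
d₂ = d₁ − σ√T = 0.863209 − 0.384072 = 0.479137
e^{−rT} = e^{−0.0181·1.1672} = 0.979095
N(−d₁) = 0.194011,  N(−d₂) = 0.315921
Put price V = K·e^{−rT}·N(−d₂) − S·N(−d₁) = 24.108118 − 19.158626 = 4.949493
Δ = −N(−d₁) = -0.194011

price = 4.949493
Δ = -0.194011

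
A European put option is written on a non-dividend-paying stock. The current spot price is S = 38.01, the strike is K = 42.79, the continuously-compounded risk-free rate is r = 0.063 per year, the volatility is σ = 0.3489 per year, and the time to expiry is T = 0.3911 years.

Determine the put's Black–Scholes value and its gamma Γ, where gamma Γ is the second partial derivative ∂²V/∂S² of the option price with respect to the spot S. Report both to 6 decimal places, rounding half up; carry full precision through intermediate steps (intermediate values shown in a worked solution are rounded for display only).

price = 5.647649
Γ = 0.045689

σ√T = 0.3489·√0.3911 = 0.218195
d₁ = (ln(S/K) + (r+σ²/2)T) / (σ√T) = (ln(38.01/42.79) + (0.063+0.3489²/2)·0.3911) / 0.218195 = (-0.118455 + 0.048444) / 0.218195 = -0.320866
d₂ = d₁ − σ√T = -0.320866 − 0.218195 = -0.539061
e^{−rT} = e^{−0.063·0.3911} = 0.975662
N(−d₁) = 0.625844,  N(−d₂) = 0.705078
Put price V = K·e^{−rT}·N(−d₂) − S·N(−d₁) = 29.435977 − 23.788328 = 5.647649
φ(d₁) = (1/√(2π))·e^{−d₁²/2} = 0.378925
Γ = φ(d₁) / (S·σ·√T) = 0.045689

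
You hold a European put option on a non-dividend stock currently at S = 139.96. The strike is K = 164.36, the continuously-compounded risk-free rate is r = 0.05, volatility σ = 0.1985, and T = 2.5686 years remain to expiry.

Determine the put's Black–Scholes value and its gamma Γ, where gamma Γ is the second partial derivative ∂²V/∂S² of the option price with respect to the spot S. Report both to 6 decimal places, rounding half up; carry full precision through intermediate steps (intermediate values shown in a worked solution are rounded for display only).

price = 20.365629
Γ = 0.008945

σ√T = 0.1985·√2.5686 = 0.318133
d₁ = (ln(S/K) + (r+σ²/2)T) / (σ√T) = (ln(139.96/164.36) + (0.05+0.1985²/2)·2.5686) / 0.318133 = (-0.160702 + 0.179034) / 0.318133 = 0.057623
d₂ = d₁ − σ√T = 0.057623 − 0.318133 = -0.260510
e^{−rT} = e^{−0.05·2.5686} = 0.879475
N(−d₁) = 0.477024,  N(−d₂) = 0.602765
Put price V = K·e^{−rT}·N(−d₂) − S·N(−d₁) = 87.129964 − 66.764335 = 20.365629
φ(d₁) = (1/√(2π))·e^{−d₁²/2} = 0.398281
Γ = φ(d₁) / (S·σ·√T) = 0.008945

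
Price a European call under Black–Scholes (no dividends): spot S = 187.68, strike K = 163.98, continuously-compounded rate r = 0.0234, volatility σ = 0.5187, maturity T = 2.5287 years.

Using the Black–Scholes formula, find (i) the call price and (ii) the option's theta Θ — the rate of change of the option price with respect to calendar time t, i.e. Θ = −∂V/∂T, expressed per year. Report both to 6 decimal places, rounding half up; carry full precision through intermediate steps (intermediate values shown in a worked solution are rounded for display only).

price = 72.733687
Θ = -11.454287

σ√T = 0.5187·√2.5287 = 0.824831
d₁ = (ln(S/K) + (r+σ²/2)T) / (σ√T) = (ln(187.68/163.98) + (0.0234+0.5187²/2)·2.5287) / 0.824831 = (0.134994 + 0.399345) / 0.824831 = 0.647816
d₂ = d₁ − σ√T = 0.647816 − 0.824831 = -0.177015
e^{−rT} = e^{−0.0234·2.5287} = 0.942545
N(d₁) = 0.741448,  N(d₂) = 0.429748
Call price V = S·N(d₁) − K·e^{−rT}·N(d₂) = 139.154952 − 66.421265 = 72.733687
φ(d₁) = (1/√(2π))·e^{−d₁²/2} = 0.323430
Θ = −S·φ(d₁)·σ/(2√T) − r·K·e^{−rT}·N(d₂) = −9.900030 − 1.554258 = -11.454287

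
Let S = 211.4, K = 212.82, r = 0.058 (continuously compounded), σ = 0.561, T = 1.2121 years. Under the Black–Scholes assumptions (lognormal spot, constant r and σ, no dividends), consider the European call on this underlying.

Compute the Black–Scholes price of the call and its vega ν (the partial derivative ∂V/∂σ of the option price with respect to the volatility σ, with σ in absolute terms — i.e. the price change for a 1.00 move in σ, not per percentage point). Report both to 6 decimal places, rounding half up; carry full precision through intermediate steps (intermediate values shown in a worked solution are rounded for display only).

σ√T = 0.561·√1.2121 = 0.617635
d₁ = (ln(S/K) + (r+σ²/2)T) / (σ√T) = (ln(211.4/212.82) + (0.058+0.561²/2)·1.2121) / 0.617635 = (-0.006695 + 0.261038) / 0.617635 = 0.411803
d₂ = d₁ − σ√T = 0.411803 − 0.617635 = -0.205833
e^{−rT} = e^{−0.058·1.2121} = 0.932112
N(d₁) = 0.659758,  N(d₂) = 0.418461
Call price V = S·N(d₁) − K·e^{−rT}·N(d₂) = 139.472828 − 83.010980 = 56.461848
φ(d₁) = (1/√(2π))·e^{−d₁²/2} = 0.366510
ν = S·φ(d₁)·√T = 85.302184

price = 56.461848
ν = 85.302184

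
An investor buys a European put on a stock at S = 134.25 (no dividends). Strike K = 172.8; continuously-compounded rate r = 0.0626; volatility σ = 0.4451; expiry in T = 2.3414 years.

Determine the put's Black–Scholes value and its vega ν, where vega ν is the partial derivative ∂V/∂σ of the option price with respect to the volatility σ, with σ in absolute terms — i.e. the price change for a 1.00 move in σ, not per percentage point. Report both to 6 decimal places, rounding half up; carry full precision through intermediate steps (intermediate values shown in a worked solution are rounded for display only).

price = 45.715236
ν = 80.560401

σ√T = 0.4451·√2.3414 = 0.681076
d₁ = (ln(S/K) + (r+σ²/2)T) / (σ√T) = (ln(134.25/172.8) + (0.0626+0.4451²/2)·2.3414) / 0.681076 = (-0.252431 + 0.378504) / 0.681076 = 0.185108
d₂ = d₁ − σ√T = 0.185108 − 0.681076 = -0.495968
e^{−rT} = e^{−0.0626·2.3414} = 0.863664
N(−d₁) = 0.426572,  N(−d₂) = 0.690041
Put price V = K·e^{−rT}·N(−d₂) − S·N(−d₁) = 102.982547 − 57.267311 = 45.715236
φ(d₁) = (1/√(2π))·e^{−d₁²/2} = 0.392166
ν = S·φ(d₁)·√T = 80.560401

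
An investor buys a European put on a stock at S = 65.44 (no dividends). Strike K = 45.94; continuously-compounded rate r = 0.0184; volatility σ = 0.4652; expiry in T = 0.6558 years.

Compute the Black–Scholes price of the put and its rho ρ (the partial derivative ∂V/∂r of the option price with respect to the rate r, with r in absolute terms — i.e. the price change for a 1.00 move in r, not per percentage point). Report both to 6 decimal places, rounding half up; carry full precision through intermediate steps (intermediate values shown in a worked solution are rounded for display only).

price = 1.786578
ρ = -6.455394

σ√T = 0.4652·√0.6558 = 0.376726
d₁ = (ln(S/K) + (r+σ²/2)T) / (σ√T) = (ln(65.44/45.94) + (0.0184+0.4652²/2)·0.6558) / 0.376726 = (0.353797 + 0.083028) / 0.376726 = 1.159531
d₂ = d₁ − σ√T = 1.159531 − 0.376726 = 0.782805
e^{−rT} = e^{−0.0184·0.6558} = 0.988006
N(−d₁) = 0.123120,  N(−d₂) = 0.216871
Put price V = K·e^{−rT}·N(−d₂) − S·N(−d₁) = 9.843541 − 8.056963 = 1.786578
ρ = −K·T·e^{−rT}·N(−d₂) = -6.455394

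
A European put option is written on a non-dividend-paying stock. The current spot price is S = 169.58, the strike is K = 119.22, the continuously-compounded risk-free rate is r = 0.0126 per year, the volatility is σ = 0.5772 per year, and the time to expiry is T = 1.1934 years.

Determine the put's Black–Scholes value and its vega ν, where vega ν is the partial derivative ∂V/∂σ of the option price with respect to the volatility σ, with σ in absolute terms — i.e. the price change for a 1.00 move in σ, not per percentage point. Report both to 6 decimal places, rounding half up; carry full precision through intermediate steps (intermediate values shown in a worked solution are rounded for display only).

price = 15.034314
ν = 49.385312

σ√T = 0.5772·√1.1934 = 0.630550
d₁ = (ln(S/K) + (r+σ²/2)T) / (σ√T) = (ln(169.58/119.22) + (0.0126+0.5772²/2)·1.1934) / 0.630550 = (0.352354 + 0.213833) / 0.630550 = 0.897927
d₂ = d₁ − σ√T = 0.897927 − 0.630550 = 0.267377
e^{−rT} = e^{−0.0126·1.1934} = 0.985076
N(−d₁) = 0.184612,  N(−d₂) = 0.394589
Put price V = K·e^{−rT}·N(−d₂) − S·N(−d₁) = 46.340859 − 31.306545 = 15.034314
φ(d₁) = (1/√(2π))·e^{−d₁²/2} = 0.266582
ν = S·φ(d₁)·√T = 49.385312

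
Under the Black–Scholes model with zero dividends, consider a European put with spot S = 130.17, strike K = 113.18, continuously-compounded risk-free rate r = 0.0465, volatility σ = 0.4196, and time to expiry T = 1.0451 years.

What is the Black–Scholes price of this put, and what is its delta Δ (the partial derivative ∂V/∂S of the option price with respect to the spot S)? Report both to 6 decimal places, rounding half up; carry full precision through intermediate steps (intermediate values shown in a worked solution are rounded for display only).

price = 10.911662
Δ = -0.256614

σ√T = 0.4196·√1.0451 = 0.428958
d₁ = (ln(S/K) + (r+σ²/2)T) / (σ√T) = (ln(130.17/113.18) + (0.0465+0.4196²/2)·1.0451) / 0.428958 = (0.139862 + 0.140599) / 0.428958 = 0.653820
d₂ = d₁ − σ√T = 0.653820 − 0.428958 = 0.224863
e^{−rT} = e^{−0.0465·1.0451} = 0.952565
N(−d₁) = 0.256614,  N(−d₂) = 0.411043
Put price V = K·e^{−rT}·N(−d₂) − S·N(−d₁) = 44.315071 − 33.403409 = 10.911662
Δ = −N(−d₁) = -0.256614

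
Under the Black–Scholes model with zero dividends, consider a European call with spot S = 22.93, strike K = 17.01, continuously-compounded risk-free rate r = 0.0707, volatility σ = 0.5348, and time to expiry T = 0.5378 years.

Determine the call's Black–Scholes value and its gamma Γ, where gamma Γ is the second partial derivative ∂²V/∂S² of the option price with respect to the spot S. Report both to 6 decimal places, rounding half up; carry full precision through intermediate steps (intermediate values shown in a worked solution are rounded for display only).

price = 7.368316
Γ = 0.025441

σ√T = 0.5348·√0.5378 = 0.392195
d₁ = (ln(S/K) + (r+σ²/2)T) / (σ√T) = (ln(22.93/17.01) + (0.0707+0.5348²/2)·0.5378) / 0.392195 = (0.298645 + 0.114931) / 0.392195 = 1.054516
d₂ = d₁ − σ√T = 1.054516 − 0.392195 = 0.662321
e^{−rT} = e^{−0.0707·0.5378} = 0.962691
N(d₁) = 0.854177,  N(d₂) = 0.746117
Call price V = S·N(d₁) − K·e^{−rT}·N(d₂) = 19.586268 − 12.217952 = 7.368316
φ(d₁) = (1/√(2π))·e^{−d₁²/2} = 0.228792
Γ = φ(d₁) / (S·σ·√T) = 0.025441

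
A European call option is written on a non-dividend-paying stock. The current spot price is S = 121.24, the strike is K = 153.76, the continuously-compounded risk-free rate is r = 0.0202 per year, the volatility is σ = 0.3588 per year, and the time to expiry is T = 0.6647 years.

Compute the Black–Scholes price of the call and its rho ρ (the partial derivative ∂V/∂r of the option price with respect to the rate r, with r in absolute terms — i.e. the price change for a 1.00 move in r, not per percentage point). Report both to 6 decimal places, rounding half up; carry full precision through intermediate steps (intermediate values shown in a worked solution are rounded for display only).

σ√T = 0.3588·√0.6647 = 0.292527
d₁ = (ln(S/K) + (r+σ²/2)T) / (σ√T) = (ln(121.24/153.76) + (0.0202+0.3588²/2)·0.6647) / 0.292527 = (-0.237621 + 0.056213) / 0.292527 = -0.620142
d₂ = d₁ − σ√T = -0.620142 − 0.292527 = -0.912669
e^{−rT} = e^{−0.0202·0.6647} = 0.986663
N(d₁) = 0.267582,  N(d₂) = 0.180708
Call price V = S·N(d₁) − K·e^{−rT}·N(d₂) = 32.441650 − 27.415137 = 5.026513
ρ = K·T·e^{−rT}·N(d₂) = 18.222842

price = 5.026513
ρ = 18.222842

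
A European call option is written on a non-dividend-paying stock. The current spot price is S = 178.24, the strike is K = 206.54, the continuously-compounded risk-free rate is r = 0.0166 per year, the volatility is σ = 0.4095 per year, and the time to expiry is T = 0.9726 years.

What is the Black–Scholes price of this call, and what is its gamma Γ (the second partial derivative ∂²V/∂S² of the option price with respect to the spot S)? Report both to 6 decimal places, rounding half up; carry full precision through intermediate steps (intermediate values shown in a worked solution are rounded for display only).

price = 19.599176
Γ = 0.005500

σ√T = 0.4095·√0.9726 = 0.403851
d₁ = (ln(S/K) + (r+σ²/2)T) / (σ√T) = (ln(178.24/206.54) + (0.0166+0.4095²/2)·0.9726) / 0.403851 = (-0.147363 + 0.097693) / 0.403851 = -0.122991
d₂ = d₁ − σ√T = -0.122991 − 0.403851 = -0.526842
e^{−rT} = e^{−0.0166·0.9726} = 0.983984
N(d₁) = 0.451057,  N(d₂) = 0.299152
Call price V = S·N(d₁) − K·e^{−rT}·N(d₂) = 80.396387 − 60.797211 = 19.599176
φ(d₁) = (1/√(2π))·e^{−d₁²/2} = 0.395936
Γ = φ(d₁) / (S·σ·√T) = 0.005500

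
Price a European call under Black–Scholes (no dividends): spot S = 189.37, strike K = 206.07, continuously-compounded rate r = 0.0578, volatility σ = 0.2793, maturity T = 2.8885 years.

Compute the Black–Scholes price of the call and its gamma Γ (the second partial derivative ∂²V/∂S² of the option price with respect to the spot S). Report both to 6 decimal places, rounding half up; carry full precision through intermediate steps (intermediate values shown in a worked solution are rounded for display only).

price = 42.118217
Γ = 0.004079

σ√T = 0.2793·√2.8885 = 0.474687
d₁ = (ln(S/K) + (r+σ²/2)T) / (σ√T) = (ln(189.37/206.07) + (0.0578+0.2793²/2)·2.8885) / 0.474687 = (-0.084513 + 0.279619) / 0.474687 = 0.411020
d₂ = d₁ − σ√T = 0.411020 − 0.474687 = -0.063666
e^{−rT} = e^{−0.0578·2.8885} = 0.846237
N(d₁) = 0.659471,  N(d₂) = 0.474618
Call price V = S·N(d₁) − K·e^{−rT}·N(d₂) = 124.884060 − 82.765842 = 42.118217
φ(d₁) = (1/√(2π))·e^{−d₁²/2} = 0.366628
Γ = φ(d₁) / (S·σ·√T) = 0.004079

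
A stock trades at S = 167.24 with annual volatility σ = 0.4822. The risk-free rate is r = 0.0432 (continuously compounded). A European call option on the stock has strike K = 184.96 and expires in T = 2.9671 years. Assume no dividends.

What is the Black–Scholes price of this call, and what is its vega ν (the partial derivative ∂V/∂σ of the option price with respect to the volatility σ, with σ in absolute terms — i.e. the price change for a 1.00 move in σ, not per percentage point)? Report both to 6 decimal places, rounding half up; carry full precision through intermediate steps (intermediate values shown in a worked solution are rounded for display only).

σ√T = 0.4822·√2.9671 = 0.830603
d₁ = (ln(S/K) + (r+σ²/2)T) / (σ√T) = (ln(167.24/184.96) + (0.0432+0.4822²/2)·2.9671) / 0.830603 = (-0.100710 + 0.473129) / 0.830603 = 0.448373
d₂ = d₁ − σ√T = 0.448373 − 0.830603 = -0.382230
e^{−rT} = e^{−0.0432·2.9671} = 0.879696
N(d₁) = 0.673058,  N(d₂) = 0.351145
Call price V = S·N(d₁) − K·e^{−rT}·N(d₂) = 112.562190 − 57.134368 = 55.427821
φ(d₁) = (1/√(2π))·e^{−d₁²/2} = 0.360791
ν = S·φ(d₁)·√T = 103.934920

price = 55.427821
ν = 103.934920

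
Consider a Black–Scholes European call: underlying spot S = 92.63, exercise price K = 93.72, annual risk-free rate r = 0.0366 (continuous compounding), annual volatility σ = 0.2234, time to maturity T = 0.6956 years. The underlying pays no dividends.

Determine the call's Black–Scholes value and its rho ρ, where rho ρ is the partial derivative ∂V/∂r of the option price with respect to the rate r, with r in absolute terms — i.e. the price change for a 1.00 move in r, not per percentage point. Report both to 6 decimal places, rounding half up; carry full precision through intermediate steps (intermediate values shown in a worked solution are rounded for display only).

price = 7.479910
ρ = 31.286939

σ√T = 0.2234·√0.6956 = 0.186321
d₁ = (ln(S/K) + (r+σ²/2)T) / (σ√T) = (ln(92.63/93.72) + (0.0366+0.2234²/2)·0.6956) / 0.186321 = (-0.011699 + 0.042817) / 0.186321 = 0.167014
d₂ = d₁ − σ√T = 0.167014 − 0.186321 = -0.019308
e^{−rT} = e^{−0.0366·0.6956} = 0.974862
N(d₁) = 0.566320,  N(d₂) = 0.492298
Call price V = S·N(d₁) − K·e^{−rT}·N(d₂) = 52.458259 − 44.978349 = 7.479910
ρ = K·T·e^{−rT}·N(d₂) = 31.286939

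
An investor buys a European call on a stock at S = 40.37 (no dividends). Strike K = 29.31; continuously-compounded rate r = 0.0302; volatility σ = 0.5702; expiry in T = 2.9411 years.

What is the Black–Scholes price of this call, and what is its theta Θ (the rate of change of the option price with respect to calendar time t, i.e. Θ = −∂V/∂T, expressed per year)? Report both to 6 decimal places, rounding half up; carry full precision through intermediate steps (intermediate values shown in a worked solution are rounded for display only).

price = 20.362632
Θ = -2.156363

σ√T = 0.5702·√2.9411 = 0.977872
d₁ = (ln(S/K) + (r+σ²/2)T) / (σ√T) = (ln(40.37/29.31) + (0.0302+0.5702²/2)·2.9411) / 0.977872 = (0.320158 + 0.566938) / 0.977872 = 0.907170
d₂ = d₁ − σ√T = 0.907170 − 0.977872 = -0.070702
e^{−rT} = e^{−0.0302·2.9411} = 0.915009
N(d₁) = 0.817842,  N(d₂) = 0.471817
Call price V = S·N(d₁) − K·e^{−rT}·N(d₂) = 33.016264 − 12.653633 = 20.362632
φ(d₁) = (1/√(2π))·e^{−d₁²/2} = 0.264367
Θ = −S·φ(d₁)·σ/(2√T) − r·K·e^{−rT}·N(d₂) = −1.774223 − 0.382140 = -2.156363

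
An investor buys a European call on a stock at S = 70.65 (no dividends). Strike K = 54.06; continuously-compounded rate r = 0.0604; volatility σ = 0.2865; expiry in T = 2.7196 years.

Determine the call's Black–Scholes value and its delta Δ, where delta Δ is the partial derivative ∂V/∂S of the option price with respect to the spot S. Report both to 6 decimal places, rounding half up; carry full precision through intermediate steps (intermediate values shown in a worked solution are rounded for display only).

σ√T = 0.2865·√2.7196 = 0.472473
d₁ = (ln(S/K) + (r+σ²/2)T) / (σ√T) = (ln(70.65/54.06) + (0.0604+0.2865²/2)·2.7196) / 0.472473 = (0.267644 + 0.275879) / 0.472473 = 1.150378
d₂ = d₁ − σ√T = 1.150378 − 0.472473 = 0.677905
e^{−rT} = e^{−0.0604·2.7196} = 0.848518
N(d₁) = 0.875006,  N(d₂) = 0.751084
Call price V = S·N(d₁) − K·e^{−rT}·N(d₂) = 61.819170 − 34.452894 = 27.366276
Δ = N(d₁) = 0.875006

price = 27.366276
Δ = 0.875006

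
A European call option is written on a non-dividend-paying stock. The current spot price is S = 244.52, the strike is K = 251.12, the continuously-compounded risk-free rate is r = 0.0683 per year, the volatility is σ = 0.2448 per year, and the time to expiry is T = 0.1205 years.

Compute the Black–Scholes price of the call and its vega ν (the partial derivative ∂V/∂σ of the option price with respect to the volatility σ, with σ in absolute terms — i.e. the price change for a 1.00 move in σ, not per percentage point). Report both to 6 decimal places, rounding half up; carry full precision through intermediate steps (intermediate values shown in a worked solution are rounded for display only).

σ√T = 0.2448·√0.1205 = 0.084978
d₁ = (ln(S/K) + (r+σ²/2)T) / (σ√T) = (ln(244.52/251.12) + (0.0683+0.2448²/2)·0.1205) / 0.084978 = (-0.026634 + 0.011841) / 0.084978 = -0.174082
d₂ = d₁ − σ√T = -0.174082 − 0.084978 = -0.259059
e^{−rT} = e^{−0.0683·0.1205} = 0.991804
N(d₁) = 0.430901,  N(d₂) = 0.397795
Call price V = S·N(d₁) − K·e^{−rT}·N(d₂) = 105.363831 − 99.075446 = 6.288385
φ(d₁) = (1/√(2π))·e^{−d₁²/2} = 0.392943
ν = S·φ(d₁)·√T = 33.353196

price = 6.288385
ν = 33.353196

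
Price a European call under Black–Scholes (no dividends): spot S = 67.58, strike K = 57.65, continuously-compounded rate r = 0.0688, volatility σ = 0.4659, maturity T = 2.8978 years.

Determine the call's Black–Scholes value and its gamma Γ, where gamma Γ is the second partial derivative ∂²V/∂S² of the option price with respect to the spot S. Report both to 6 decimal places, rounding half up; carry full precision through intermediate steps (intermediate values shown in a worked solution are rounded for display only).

σ√T = 0.4659·√2.8978 = 0.793098
d₁ = (ln(S/K) + (r+σ²/2)T) / (σ√T) = (ln(67.58/57.65) + (0.0688+0.4659²/2)·2.8978) / 0.793098 = (0.158922 + 0.513871) / 0.793098 = 0.848310
d₂ = d₁ − σ√T = 0.848310 − 0.793098 = 0.055212
e^{−rT} = e^{−0.0688·2.8978} = 0.819248
N(d₁) = 0.801867,  N(d₂) = 0.522015
Call price V = S·N(d₁) − K·e^{−rT}·N(d₂) = 54.190187 − 24.654581 = 29.535607
φ(d₁) = (1/√(2π))·e^{−d₁²/2} = 0.278384
Γ = φ(d₁) / (S·σ·√T) = 0.005194

price = 29.535607
Γ = 0.005194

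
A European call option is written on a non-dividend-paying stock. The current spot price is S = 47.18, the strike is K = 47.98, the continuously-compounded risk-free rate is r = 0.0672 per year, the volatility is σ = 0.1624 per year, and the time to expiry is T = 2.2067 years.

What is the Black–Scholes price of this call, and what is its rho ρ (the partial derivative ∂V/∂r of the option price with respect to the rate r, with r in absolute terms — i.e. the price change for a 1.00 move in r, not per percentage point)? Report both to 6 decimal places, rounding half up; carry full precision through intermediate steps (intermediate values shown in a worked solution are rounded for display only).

σ√T = 0.1624·√2.2067 = 0.241245
d₁ = (ln(S/K) + (r+σ²/2)T) / (σ√T) = (ln(47.18/47.98) + (0.0672+0.1624²/2)·2.2067) / 0.241245 = (-0.016814 + 0.177390) / 0.241245 = 0.665613
d₂ = d₁ − σ√T = 0.665613 − 0.241245 = 0.424368
e^{−rT} = e^{−0.0672·2.2067} = 0.862181
N(d₁) = 0.747171,  N(d₂) = 0.664351
Call price V = S·N(d₁) − K·e^{−rT}·N(d₂) = 35.251515 − 27.482513 = 7.769001
ρ = K·T·e^{−rT}·N(d₂) = 60.645662

price = 7.769001
ρ = 60.645662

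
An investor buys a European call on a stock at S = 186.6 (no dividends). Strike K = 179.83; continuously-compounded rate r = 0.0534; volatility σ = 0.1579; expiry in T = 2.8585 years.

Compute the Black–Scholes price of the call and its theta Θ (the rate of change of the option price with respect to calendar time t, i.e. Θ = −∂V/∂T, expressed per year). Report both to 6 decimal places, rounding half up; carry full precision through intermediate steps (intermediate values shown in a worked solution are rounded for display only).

σ√T = 0.1579·√2.8585 = 0.266963
d₁ = (ln(S/K) + (r+σ²/2)T) / (σ√T) = (ln(186.6/179.83) + (0.0534+0.1579²/2)·2.8585) / 0.266963 = (0.036955 + 0.188279) / 0.266963 = 0.843689
d₂ = d₁ − σ√T = 0.843689 − 0.266963 = 0.576726
e^{−rT} = e^{−0.0534·2.8585} = 0.858435
N(d₁) = 0.800578,  N(d₂) = 0.717938
Call price V = S·N(d₁) − K·e^{−rT}·N(d₂) = 149.387937 − 110.829795 = 38.558143
φ(d₁) = (1/√(2π))·e^{−d₁²/2} = 0.279474
Θ = −S·φ(d₁)·σ/(2√T) − r·K·e^{−rT}·N(d₂) = −2.435212 − 5.918311 = -8.353523

price = 38.558143
Θ = -8.353523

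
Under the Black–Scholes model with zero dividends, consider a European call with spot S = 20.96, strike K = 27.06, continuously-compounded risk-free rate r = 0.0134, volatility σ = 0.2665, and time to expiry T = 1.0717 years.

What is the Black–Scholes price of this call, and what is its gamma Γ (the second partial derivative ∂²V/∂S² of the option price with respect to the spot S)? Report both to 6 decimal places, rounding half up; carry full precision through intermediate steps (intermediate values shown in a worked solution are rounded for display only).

σ√T = 0.2665·√1.0717 = 0.275889
d₁ = (ln(S/K) + (r+σ²/2)T) / (σ√T) = (ln(20.96/27.06) + (0.0134+0.2665²/2)·1.0717) / 0.275889 = (-0.255441 + 0.052418) / 0.275889 = -0.735886
d₂ = d₁ − σ√T = -0.735886 − 0.275889 = -1.011775
e^{−rT} = e^{−0.0134·1.0717} = 0.985742
N(d₁) = 0.230900,  N(d₂) = 0.155823
Call price V = S·N(d₁) − K·e^{−rT}·N(d₂) = 4.839662 − 4.156445 = 0.683217
φ(d₁) = (1/√(2π))·e^{−d₁²/2} = 0.304312
Γ = φ(d₁) / (S·σ·√T) = 0.052625

price = 0.683217
Γ = 0.052625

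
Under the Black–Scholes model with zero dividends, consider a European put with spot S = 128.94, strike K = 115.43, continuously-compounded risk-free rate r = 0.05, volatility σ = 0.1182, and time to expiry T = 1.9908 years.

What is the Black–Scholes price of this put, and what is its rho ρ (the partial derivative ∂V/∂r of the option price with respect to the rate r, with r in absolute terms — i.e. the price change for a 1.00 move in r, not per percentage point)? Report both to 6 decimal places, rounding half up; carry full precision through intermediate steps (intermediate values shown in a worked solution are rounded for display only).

σ√T = 0.1182·√1.9908 = 0.166775
d₁ = (ln(S/K) + (r+σ²/2)T) / (σ√T) = (ln(128.94/115.43) + (0.05+0.1182²/2)·1.9908) / 0.166775 = (0.110683 + 0.113447) / 0.166775 = 1.343905
d₂ = d₁ − σ√T = 1.343905 − 0.166775 = 1.177129
e^{−rT} = e^{−0.05·1.9908} = 0.905254
N(−d₁) = 0.089490,  N(−d₂) = 0.119572
Put price V = K·e^{−rT}·N(−d₂) − S·N(−d₁) = 12.494481 − 11.538792 = 0.955689
ρ = −K·T·e^{−rT}·N(−d₂) = -24.874013

price = 0.955689
ρ = -24.874013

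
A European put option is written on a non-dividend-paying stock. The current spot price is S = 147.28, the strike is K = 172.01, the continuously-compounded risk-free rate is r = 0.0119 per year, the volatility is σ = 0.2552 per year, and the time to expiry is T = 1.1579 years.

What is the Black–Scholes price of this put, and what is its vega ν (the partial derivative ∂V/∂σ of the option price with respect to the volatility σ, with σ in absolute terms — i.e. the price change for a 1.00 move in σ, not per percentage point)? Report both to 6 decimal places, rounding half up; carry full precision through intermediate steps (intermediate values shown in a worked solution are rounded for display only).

σ√T = 0.2552·√1.1579 = 0.274610
d₁ = (ln(S/K) + (r+σ²/2)T) / (σ√T) = (ln(147.28/172.01) + (0.0119+0.2552²/2)·1.1579) / 0.274610 = (-0.155217 + 0.051484) / 0.274610 = -0.377746
d₂ = d₁ − σ√T = -0.377746 − 0.274610 = -0.652356
e^{−rT} = e^{−0.0119·1.1579} = 0.986315
N(−d₁) = 0.647190,  N(−d₂) = 0.742914
Put price V = K·e^{−rT}·N(−d₂) − S·N(−d₁) = 126.039940 − 95.318190 = 30.721750
φ(d₁) = (1/√(2π))·e^{−d₁²/2} = 0.371471
ν = S·φ(d₁)·√T = 58.871378

price = 30.721750
ν = 58.871378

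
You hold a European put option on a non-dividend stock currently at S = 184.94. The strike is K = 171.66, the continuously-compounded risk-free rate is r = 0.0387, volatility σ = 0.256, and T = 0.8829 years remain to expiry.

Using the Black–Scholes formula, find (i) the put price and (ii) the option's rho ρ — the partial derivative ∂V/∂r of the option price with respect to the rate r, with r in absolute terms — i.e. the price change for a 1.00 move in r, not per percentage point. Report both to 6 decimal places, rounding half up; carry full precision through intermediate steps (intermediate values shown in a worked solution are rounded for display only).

price = 8.945357
ρ = -54.209683

σ√T = 0.256·√0.8829 = 0.240545
d₁ = (ln(S/K) + (r+σ²/2)T) / (σ√T) = (ln(184.94/171.66) + (0.0387+0.256²/2)·0.8829) / 0.240545 = (0.074516 + 0.063099) / 0.240545 = 0.572097
d₂ = d₁ − σ√T = 0.572097 − 0.240545 = 0.331552
e^{−rT} = e^{−0.0387·0.8829} = 0.966409
N(−d₁) = 0.283628,  N(−d₂) = 0.370114
Put price V = K·e^{−rT}·N(−d₂) − S·N(−d₁) = 61.399573 − 52.454215 = 8.945357
ρ = −K·T·e^{−rT}·N(−d₂) = -54.209683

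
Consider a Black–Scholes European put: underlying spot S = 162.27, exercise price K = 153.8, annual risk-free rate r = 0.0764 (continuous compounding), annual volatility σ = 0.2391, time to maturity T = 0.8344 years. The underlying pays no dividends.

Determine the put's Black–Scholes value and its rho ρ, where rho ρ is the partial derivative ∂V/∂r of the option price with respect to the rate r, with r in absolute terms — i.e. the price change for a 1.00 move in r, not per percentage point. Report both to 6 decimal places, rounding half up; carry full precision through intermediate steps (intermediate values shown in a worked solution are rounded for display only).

price = 6.214474
ρ = -40.248978

σ√T = 0.2391·√0.8344 = 0.218407
d₁ = (ln(S/K) + (r+σ²/2)T) / (σ√T) = (ln(162.27/153.8) + (0.0764+0.2391²/2)·0.8344) / 0.218407 = (0.053609 + 0.087599) / 0.218407 = 0.646534
d₂ = d₁ − σ√T = 0.646534 − 0.218407 = 0.428127
e^{−rT} = e^{−0.0764·0.8344} = 0.938241
N(−d₁) = 0.258967,  N(−d₂) = 0.334279
Put price V = K·e^{−rT}·N(−d₂) − S·N(−d₁) = 48.237030 − 42.022556 = 6.214474
ρ = −K·T·e^{−rT}·N(−d₂) = -40.248978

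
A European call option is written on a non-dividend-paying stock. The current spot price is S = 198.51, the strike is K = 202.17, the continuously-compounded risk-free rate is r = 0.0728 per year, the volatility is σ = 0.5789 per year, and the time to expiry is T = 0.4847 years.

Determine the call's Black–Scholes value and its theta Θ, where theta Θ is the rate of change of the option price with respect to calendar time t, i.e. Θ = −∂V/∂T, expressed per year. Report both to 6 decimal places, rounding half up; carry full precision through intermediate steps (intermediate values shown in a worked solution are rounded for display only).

price = 33.137937
Θ = -38.166409

σ√T = 0.5789·√0.4847 = 0.403032
d₁ = (ln(S/K) + (r+σ²/2)T) / (σ√T) = (ln(198.51/202.17) + (0.0728+0.5789²/2)·0.4847) / 0.403032 = (-0.018269 + 0.116504) / 0.403032 = 0.243738
d₂ = d₁ − σ√T = 0.243738 − 0.403032 = -0.159295
e^{−rT} = e^{−0.0728·0.4847} = 0.965329
N(d₁) = 0.596283,  N(d₂) = 0.436718
Call price V = S·N(d₁) − K·e^{−rT}·N(d₂) = 118.368158 − 85.230222 = 33.137937
φ(d₁) = (1/√(2π))·e^{−d₁²/2} = 0.387266
Θ = −S·φ(d₁)·σ/(2√T) − r·K·e^{−rT}·N(d₂) = −31.961649 − 6.204760 = -38.166409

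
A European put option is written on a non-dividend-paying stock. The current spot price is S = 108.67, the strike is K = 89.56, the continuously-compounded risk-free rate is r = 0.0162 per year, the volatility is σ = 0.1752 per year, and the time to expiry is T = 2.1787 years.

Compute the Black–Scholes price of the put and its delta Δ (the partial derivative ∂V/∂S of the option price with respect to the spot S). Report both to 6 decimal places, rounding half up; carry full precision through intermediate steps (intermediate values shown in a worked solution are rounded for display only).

σ√T = 0.1752·√2.1787 = 0.258603
d₁ = (ln(S/K) + (r+σ²/2)T) / (σ√T) = (ln(108.67/89.56) + (0.0162+0.1752²/2)·2.1787) / 0.258603 = (0.193407 + 0.068733) / 0.258603 = 1.013677
d₂ = d₁ − σ√T = 1.013677 − 0.258603 = 0.755075
e^{−rT} = e^{−0.0162·2.1787} = 0.965321
N(−d₁) = 0.155368,  N(−d₂) = 0.225102
Put price V = K·e^{−rT}·N(−d₂) − S·N(−d₁) = 19.461000 − 16.883880 = 2.577119
Δ = −N(−d₁) = -0.155368

price = 2.577119
Δ = -0.155368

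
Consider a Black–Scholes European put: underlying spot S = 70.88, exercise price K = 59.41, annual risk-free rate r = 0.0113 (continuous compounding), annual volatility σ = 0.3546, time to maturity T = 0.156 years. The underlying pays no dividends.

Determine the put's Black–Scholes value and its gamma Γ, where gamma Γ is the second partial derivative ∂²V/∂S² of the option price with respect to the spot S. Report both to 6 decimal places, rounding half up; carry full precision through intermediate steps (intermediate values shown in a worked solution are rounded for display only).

σ√T = 0.3546·√0.156 = 0.140056
d₁ = (ln(S/K) + (r+σ²/2)T) / (σ√T) = (ln(70.88/59.41) + (0.0113+0.3546²/2)·0.156) / 0.140056 = (0.176526 + 0.011571) / 0.140056 = 1.343010
d₂ = d₁ − σ√T = 1.343010 − 0.140056 = 1.202955
e^{−rT} = e^{−0.0113·0.156} = 0.998239
N(−d₁) = 0.089634,  N(−d₂) = 0.114497
Put price V = K·e^{−rT}·N(−d₂) − S·N(−d₁) = 6.790284 − 6.353280 = 0.437003
φ(d₁) = (1/√(2π))·e^{−d₁²/2} = 0.161900
Γ = φ(d₁) / (S·σ·√T) = 0.016309

price = 0.437003
Γ = 0.016309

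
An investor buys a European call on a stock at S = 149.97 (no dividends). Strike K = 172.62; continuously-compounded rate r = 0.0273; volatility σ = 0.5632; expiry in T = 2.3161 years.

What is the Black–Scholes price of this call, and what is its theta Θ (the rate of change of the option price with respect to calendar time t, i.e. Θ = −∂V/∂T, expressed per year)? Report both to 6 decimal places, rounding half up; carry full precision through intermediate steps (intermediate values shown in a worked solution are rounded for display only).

σ√T = 0.5632·√2.3161 = 0.857119
d₁ = (ln(S/K) + (r+σ²/2)T) / (σ√T) = (ln(149.97/172.62) + (0.0273+0.5632²/2)·2.3161) / 0.857119 = (-0.140657 + 0.430556) / 0.857119 = 0.338225
d₂ = d₁ − σ√T = 0.338225 − 0.857119 = -0.518895
e^{−rT} = e^{−0.0273·2.3161} = 0.938728
N(d₁) = 0.632403,  N(d₂) = 0.301917
Call price V = S·N(d₁) − K·e^{−rT}·N(d₂) = 94.841489 − 48.923622 = 45.917867
φ(d₁) = (1/√(2π))·e^{−d₁²/2} = 0.376764
Θ = −S·φ(d₁)·σ/(2√T) − r·K·e^{−rT}·N(d₂) = −10.455088 − 1.335615 = -11.790703

price = 45.917867
Θ = -11.790703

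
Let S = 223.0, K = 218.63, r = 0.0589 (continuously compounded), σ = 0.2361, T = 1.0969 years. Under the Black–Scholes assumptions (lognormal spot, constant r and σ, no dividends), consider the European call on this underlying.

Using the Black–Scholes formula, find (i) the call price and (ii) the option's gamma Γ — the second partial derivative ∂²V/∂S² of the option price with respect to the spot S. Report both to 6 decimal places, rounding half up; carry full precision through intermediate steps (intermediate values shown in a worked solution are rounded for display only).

σ√T = 0.2361·√1.0969 = 0.247275
d₁ = (ln(S/K) + (r+σ²/2)T) / (σ√T) = (ln(223.0/218.63) + (0.0589+0.2361²/2)·1.0969) / 0.247275 = (0.019791 + 0.095180) / 0.247275 = 0.464952
d₂ = d₁ − σ√T = 0.464952 − 0.247275 = 0.217677
e^{−rT} = e^{−0.0589·1.0969} = 0.937435
N(d₁) = 0.679017,  N(d₂) = 0.586160
Call price V = S·N(d₁) − K·e^{−rT}·N(d₂) = 151.420785 − 120.134301 = 31.286484
φ(d₁) = (1/√(2π))·e^{−d₁²/2} = 0.358069
Γ = φ(d₁) / (S·σ·√T) = 0.006494

price = 31.286484
Γ = 0.006494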